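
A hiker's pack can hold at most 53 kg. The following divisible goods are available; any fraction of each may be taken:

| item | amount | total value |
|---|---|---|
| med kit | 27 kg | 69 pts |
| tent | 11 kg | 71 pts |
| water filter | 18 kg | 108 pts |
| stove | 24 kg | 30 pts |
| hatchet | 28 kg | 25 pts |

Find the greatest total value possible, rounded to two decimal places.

Take in order of value per unit:
- tent (71/11 per unit): all 11 → value 71, running total 71.00
- water filter (108/18 per unit): all 18 → value 108, running total 179.00
- med kit (69/27 per unit): 24 of 27 → value 24×69/27 = 61.3333, running total 240.33
Total 240.33.

240.33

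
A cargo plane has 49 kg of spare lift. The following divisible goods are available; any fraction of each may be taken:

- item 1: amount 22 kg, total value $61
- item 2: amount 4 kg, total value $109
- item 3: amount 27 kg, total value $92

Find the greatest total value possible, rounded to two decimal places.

250.91

Take in order of value per unit:
- item 2 (109/4 per unit): all 4 → value 109, running total 109.00
- item 3 (92/27 per unit): all 27 → value 92, running total 201.00
- item 1 (61/22 per unit): 18 of 22 → value 18×61/22 = 49.9091, running total 250.91
Total 250.91.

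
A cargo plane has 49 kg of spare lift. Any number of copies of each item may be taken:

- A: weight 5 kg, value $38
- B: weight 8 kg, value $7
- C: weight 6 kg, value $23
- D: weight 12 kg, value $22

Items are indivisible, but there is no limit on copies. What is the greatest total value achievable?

$342

Best value-per-unit is A at 38/5, and filling with it alone uses weight 9×5=45. No mix of the others beats 9×38 = 342.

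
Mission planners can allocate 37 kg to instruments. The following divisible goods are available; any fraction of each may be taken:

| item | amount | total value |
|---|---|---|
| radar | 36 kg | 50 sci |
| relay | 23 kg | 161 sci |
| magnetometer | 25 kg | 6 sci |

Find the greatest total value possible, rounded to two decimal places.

180.44

Take in order of value per unit:
- relay (161/23 per unit): all 23 → value 161, running total 161.00
- radar (50/36 per unit): 14 of 36 → value 14×50/36 = 19.4444, running total 180.44
Total 180.44.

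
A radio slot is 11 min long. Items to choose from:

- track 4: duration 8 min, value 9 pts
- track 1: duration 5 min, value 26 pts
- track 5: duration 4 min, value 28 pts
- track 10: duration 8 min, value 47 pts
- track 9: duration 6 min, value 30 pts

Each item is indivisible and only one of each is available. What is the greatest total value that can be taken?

58 pts

Check high-value combinations within 11 min:
- track 5+track 9: duration 4+6=10, value 28+30=58
- track 1+track 9: duration 5+6=11, value 26+30=56
- track 1+track 5: duration 5+4=9, value 26+28=54
Best: 58 pts.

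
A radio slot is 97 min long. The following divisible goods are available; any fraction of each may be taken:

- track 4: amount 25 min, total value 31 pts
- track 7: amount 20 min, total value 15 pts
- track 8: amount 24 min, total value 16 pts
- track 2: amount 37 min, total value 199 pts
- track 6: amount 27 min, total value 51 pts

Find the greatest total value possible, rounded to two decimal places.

Take in order of value per unit:
- track 2 (199/37 per unit): all 37 → value 199, running total 199.00
- track 6 (51/27 per unit): all 27 → value 51, running total 250.00
- track 4 (31/25 per unit): all 25 → value 31, running total 281.00
- track 7 (15/20 per unit): 8 of 20 → value 8×15/20 = 6.0000, running total 287.00
Total 287.00.

287.00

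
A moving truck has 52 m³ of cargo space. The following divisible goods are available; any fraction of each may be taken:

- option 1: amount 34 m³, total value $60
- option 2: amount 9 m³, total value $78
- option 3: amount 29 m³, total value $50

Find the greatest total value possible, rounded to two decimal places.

Take in order of value per unit:
- option 2 (78/9 per unit): all 9 → value 78, running total 78.00
- option 1 (60/34 per unit): all 34 → value 60, running total 138.00
- option 3 (50/29 per unit): 9 of 29 → value 9×50/29 = 15.5172, running total 153.52
Total 153.52.

153.52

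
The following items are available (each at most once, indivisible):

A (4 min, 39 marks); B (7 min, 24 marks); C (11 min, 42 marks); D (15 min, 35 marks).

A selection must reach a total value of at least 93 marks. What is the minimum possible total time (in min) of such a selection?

22

Subsets with value ≥ 93, sorted by total time:
- A+B+C: time 22, value 105
- A+B+D: time 26, value 98
Minimum time: 22 min.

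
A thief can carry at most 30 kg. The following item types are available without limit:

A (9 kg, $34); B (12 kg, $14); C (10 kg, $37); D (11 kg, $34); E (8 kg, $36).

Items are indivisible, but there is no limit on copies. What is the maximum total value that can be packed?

Best value-per-unit is E at 36/8; filling with it alone gives 3×36 = 108.
Optimal mix: 3×C → weight 30, value 111.

$111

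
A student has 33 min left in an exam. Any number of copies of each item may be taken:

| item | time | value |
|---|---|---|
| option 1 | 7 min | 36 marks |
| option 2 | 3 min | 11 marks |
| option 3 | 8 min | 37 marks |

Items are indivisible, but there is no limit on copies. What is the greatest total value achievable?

Best value-per-unit is option 1 at 36/7; filling with it alone gives 4×36 = 144.
Optimal mix: 2×option 1 + 1×option 2 + 2×option 3 → time 33, value 157.

157 marks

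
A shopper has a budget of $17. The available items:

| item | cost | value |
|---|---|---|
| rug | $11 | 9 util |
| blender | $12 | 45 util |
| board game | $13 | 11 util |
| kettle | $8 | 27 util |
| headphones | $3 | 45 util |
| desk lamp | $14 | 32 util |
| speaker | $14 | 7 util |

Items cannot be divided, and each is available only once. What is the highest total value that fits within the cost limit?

90 util

Check high-value combinations within $17:
- blender+headphones: cost 12+3=15, value 45+45=90
- headphones+desk lamp: cost 3+14=17, value 45+32=77
- kettle+headphones: cost 8+3=11, value 27+45=72
- board game+headphones: cost 13+3=16, value 11+45=56
- rug+headphones: cost 11+3=14, value 9+45=54
Best: 90 util.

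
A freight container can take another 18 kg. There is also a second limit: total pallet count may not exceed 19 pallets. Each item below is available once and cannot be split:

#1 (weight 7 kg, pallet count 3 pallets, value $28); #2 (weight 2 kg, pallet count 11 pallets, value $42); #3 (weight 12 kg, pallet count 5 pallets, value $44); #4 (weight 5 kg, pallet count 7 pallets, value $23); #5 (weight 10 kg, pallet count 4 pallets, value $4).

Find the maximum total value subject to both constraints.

$86

Feasible sets respecting both limits:
- #2+#3: weight 14, pallet count 16, value 86
- #1+#2: weight 9, pallet count 14, value 70
- #3+#4: weight 17, pallet count 12, value 67
- #2+#4: weight 7, pallet count 18, value 65
Best: $86.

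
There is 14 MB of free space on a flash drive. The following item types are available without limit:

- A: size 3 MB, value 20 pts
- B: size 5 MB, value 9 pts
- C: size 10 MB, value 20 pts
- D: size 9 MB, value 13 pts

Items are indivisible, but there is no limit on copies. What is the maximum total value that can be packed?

Best value-per-unit is A at 20/3, and filling with it alone uses size 4×3=12. No mix of the others beats 4×20 = 80.

80 pts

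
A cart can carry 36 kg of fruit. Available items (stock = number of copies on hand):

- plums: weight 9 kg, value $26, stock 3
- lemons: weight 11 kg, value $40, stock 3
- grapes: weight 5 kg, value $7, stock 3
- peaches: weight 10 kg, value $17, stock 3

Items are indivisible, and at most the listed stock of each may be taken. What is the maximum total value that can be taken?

$120

Top feasible selections:
- 3×lemons: weight 33, value 120
- 1×plums + 2×lemons + 1×grapes: weight 36, value 113
- 1×plums + 2×lemons: weight 31, value 106
- 2×plums + 1×lemons + 1×grapes: weight 34, value 99
Best: $120.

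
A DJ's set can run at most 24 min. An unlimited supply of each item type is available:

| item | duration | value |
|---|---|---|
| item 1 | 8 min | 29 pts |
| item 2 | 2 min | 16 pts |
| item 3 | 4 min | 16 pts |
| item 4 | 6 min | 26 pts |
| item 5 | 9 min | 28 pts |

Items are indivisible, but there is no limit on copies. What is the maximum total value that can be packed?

Best value-per-unit is item 2 at 16/2, and filling with it alone uses duration 12×2=24. No mix of the others beats 12×16 = 192.

192 pts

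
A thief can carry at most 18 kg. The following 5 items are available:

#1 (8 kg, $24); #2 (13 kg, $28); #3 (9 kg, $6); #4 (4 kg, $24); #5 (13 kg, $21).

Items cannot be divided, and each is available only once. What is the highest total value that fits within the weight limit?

Check high-value combinations within 18 kg:
- #2+#4: weight 13+4=17, value 28+24=52
- #1+#4: weight 8+4=12, value 24+24=48
- #4+#5: weight 4+13=17, value 24+21=45
Best: $52.

$52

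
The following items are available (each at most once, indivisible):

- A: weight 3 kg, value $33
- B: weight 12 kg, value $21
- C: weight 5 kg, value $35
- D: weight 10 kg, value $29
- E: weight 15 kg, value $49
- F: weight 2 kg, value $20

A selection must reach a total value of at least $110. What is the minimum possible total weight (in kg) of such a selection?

Subsets with value ≥ 110, sorted by total weight:
- A+C+D+F: weight 20, value 117
- A+C+E: weight 23, value 117
Minimum weight: 20 kg.

20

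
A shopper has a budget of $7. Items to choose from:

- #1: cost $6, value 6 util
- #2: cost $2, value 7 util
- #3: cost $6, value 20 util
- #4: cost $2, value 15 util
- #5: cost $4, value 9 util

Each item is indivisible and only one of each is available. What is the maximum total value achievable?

Check high-value combinations within $7:
- #4+#5: cost 2+4=6, value 15+9=24
- #2+#4: cost 2+2=4, value 7+15=22
- #3: cost 6, value 20
- #2+#5: cost 2+4=6, value 7+9=16
- #4: cost 2, value 15
Best: 24 util.

24 util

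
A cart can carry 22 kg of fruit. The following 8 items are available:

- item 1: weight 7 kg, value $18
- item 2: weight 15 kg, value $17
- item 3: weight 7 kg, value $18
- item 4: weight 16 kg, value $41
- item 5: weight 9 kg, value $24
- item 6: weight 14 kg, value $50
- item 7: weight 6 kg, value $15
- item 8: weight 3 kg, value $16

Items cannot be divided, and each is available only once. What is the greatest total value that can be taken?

$68

This is a 0/1 knapsack; check combinations near the capacity.
- item 1+item 6: weight 7+14=21, value 18+50=68
- item 3+item 6: weight 7+14=21, value 18+50=68
- item 6+item 8: weight 14+3=17, value 50+16=66
Best: $68.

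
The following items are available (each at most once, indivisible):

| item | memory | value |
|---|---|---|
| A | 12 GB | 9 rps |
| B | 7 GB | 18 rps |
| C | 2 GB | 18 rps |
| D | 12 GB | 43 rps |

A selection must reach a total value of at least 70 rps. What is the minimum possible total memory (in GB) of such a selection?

Subsets with value ≥ 70, sorted by total memory:
- B+C+D: memory 21, value 79
- A+C+D: memory 26, value 70
- A+B+D: memory 31, value 70
- A+B+C+D: memory 33, value 88
Minimum memory: 21 GB.

21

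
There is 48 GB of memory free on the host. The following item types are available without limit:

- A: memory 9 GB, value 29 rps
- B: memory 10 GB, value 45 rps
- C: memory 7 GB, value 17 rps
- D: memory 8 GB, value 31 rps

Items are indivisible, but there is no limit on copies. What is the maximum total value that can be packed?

211 rps

Best value-per-unit is B at 45/10; filling with it alone gives 4×45 = 180.
Optimal mix: 4×B + 1×D → memory 48, value 211.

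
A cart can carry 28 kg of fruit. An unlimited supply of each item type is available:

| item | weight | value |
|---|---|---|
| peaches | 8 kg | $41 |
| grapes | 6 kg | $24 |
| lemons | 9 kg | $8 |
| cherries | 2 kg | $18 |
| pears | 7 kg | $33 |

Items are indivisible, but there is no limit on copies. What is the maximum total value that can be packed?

$252

Best value-per-unit is cherries at 18/2, and filling with it alone uses weight 14×2=28. No mix of the others beats 14×18 = 252.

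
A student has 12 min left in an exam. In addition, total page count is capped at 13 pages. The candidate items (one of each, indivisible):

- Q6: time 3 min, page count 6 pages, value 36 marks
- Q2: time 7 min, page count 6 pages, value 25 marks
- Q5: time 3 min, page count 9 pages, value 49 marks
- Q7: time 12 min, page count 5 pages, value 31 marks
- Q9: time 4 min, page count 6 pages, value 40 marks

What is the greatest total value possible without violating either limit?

76 marks

Feasible sets respecting both limits:
- Q6+Q9: time 7, page count 12, value 76
- Q2+Q9: time 11, page count 12, value 65
- Q6+Q2: time 10, page count 12, value 61
- Q5: time 3, page count 9, value 49
Best: 76 marks.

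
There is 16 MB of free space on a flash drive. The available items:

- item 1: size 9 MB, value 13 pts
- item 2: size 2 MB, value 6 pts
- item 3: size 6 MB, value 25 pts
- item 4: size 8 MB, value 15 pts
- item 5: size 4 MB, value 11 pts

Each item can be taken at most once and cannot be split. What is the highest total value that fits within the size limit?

46 pts

Check high-value combinations within 16 MB:
- item 2+item 3+item 4: size 2+6+8=16, value 6+25+15=46
- item 2+item 3+item 5: size 2+6+4=12, value 6+25+11=42
- item 3+item 4: size 6+8=14, value 25+15=40
- item 1+item 3: size 9+6=15, value 13+25=38
Best: 46 pts.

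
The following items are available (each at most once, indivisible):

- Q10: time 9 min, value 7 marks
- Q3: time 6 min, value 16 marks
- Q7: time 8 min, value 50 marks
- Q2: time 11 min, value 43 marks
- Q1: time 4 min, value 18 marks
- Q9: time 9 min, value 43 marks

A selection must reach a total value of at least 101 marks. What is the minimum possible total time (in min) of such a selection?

Subsets with value ≥ 101, sorted by total time:
- Q7+Q1+Q9: time 21, value 111
- Q7+Q2+Q1: time 23, value 111
- Q3+Q7+Q9: time 23, value 109
Minimum time: 21 min.

21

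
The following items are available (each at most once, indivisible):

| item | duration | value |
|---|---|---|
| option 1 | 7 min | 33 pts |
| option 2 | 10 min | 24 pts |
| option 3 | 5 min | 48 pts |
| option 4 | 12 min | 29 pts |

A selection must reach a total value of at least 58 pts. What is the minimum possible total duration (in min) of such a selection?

12

Subsets with value ≥ 58, sorted by total duration:
- option 1+option 3: duration 12, value 81
- option 2+option 3: duration 15, value 72
- option 3+option 4: duration 17, value 77
- option 1+option 4: duration 19, value 62
Minimum duration: 12 min.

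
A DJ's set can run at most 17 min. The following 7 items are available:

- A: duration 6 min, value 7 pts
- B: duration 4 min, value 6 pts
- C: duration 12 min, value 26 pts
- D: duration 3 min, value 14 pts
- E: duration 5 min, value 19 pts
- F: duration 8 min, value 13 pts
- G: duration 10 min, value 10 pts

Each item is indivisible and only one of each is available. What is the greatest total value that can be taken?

This is a 0/1 knapsack; check combinations near the capacity.
- D+E+F: duration 3+5+8=16, value 14+19+13=46
- C+E: duration 12+5=17, value 26+19=45
- A+D+E: duration 6+3+5=14, value 7+14+19=40
Best: 46 pts.

46 pts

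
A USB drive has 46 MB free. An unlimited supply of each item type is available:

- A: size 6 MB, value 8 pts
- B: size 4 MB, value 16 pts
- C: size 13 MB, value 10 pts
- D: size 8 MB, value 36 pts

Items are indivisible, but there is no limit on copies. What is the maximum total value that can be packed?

Best value-per-unit is D at 36/8; filling with it alone gives 5×36 = 180.
Optimal mix: 1×B + 5×D → size 44, value 196.

196 pts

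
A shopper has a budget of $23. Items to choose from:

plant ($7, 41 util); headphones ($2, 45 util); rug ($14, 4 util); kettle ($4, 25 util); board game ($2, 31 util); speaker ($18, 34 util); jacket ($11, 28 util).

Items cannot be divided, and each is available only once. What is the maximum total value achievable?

Check high-value combinations within $23:
- plant+headphones+board game+jacket: cost 7+2+2+11=22, value 41+45+31+28=145
- plant+headphones+kettle+board game: cost 7+2+4+2=15, value 41+45+25+31=142
- headphones+kettle+board game+jacket: cost 2+4+2+11=19, value 45+25+31+28=129
- plant+headphones+board game: cost 7+2+2=11, value 41+45+31=117
- plant+headphones+jacket: cost 7+2+11=20, value 41+45+28=114
Best: 145 util.

145 util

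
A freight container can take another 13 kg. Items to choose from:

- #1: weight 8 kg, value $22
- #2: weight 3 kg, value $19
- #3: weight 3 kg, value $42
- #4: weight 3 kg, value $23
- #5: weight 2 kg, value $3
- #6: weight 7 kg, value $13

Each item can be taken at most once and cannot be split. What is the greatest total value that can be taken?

$87

Check high-value combinations within 13 kg:
- #2+#3+#4+#5: weight 3+3+3+2=11, value 19+42+23+3=87
- #2+#3+#4: weight 3+3+3=9, value 19+42+23=84
- #3+#4+#6: weight 3+3+7=13, value 42+23+13=78
Best: $87.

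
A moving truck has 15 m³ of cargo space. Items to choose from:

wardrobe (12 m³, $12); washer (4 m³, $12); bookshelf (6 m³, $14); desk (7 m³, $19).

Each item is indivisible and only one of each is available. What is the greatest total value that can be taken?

This is a 0/1 knapsack; check combinations near the capacity.
- bookshelf+desk: volume 6+7=13, value 14+19=33
- washer+desk: volume 4+7=11, value 12+19=31
- washer+bookshelf: volume 4+6=10, value 12+14=26
- desk: volume 7, value 19
- bookshelf: volume 6, value 14
Best: $33.

$33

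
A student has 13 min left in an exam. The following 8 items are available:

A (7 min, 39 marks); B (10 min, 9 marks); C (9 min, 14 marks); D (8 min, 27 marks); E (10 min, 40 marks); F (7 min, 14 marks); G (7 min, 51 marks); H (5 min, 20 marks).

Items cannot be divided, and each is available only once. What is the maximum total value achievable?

Check high-value combinations within 13 min:
- G+H: time 7+5=12, value 51+20=71
- A+H: time 7+5=12, value 39+20=59
- G: time 7, value 51
- D+H: time 8+5=13, value 27+20=47
Best: 71 marks.

71 marks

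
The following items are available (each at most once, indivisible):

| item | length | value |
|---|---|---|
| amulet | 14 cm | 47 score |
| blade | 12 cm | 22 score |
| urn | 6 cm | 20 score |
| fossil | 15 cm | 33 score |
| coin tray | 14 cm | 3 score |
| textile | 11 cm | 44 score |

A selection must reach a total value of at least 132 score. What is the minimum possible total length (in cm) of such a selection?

43

Subsets with value ≥ 132, sorted by total length:
- amulet+blade+urn+textile: length 43, value 133
- amulet+urn+fossil+textile: length 46, value 144
Minimum length: 43 cm.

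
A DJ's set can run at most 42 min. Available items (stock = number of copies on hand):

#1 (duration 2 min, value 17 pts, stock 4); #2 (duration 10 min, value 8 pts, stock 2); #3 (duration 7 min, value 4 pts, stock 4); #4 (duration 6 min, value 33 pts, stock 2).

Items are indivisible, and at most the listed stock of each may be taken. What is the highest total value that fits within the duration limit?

Top feasible selections:
- 4×#1 + 2×#2 + 2×#4: duration 40, value 150
- 4×#1 + 1×#2 + 1×#3 + 2×#4: duration 37, value 146
Best: 150 pts.

150 pts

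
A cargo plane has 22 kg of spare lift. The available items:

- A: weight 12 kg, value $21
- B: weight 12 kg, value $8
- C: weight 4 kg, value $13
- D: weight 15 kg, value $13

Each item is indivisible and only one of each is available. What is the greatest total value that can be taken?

$34

Check high-value combinations within 22 kg:
- A+C: weight 12+4=16, value 21+13=34
- C+D: weight 4+15=19, value 13+13=26
- A: weight 12, value 21
Best: $34.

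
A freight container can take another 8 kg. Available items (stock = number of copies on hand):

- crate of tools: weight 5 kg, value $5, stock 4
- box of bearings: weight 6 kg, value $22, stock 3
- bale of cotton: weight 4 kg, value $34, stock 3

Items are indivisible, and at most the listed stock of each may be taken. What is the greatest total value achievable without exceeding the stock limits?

Best selections within weight 8 and stock limits:
- 2×bale of cotton: weight 8, value 68
- 1×bale of cotton: weight 4, value 34
Best: $68.

$68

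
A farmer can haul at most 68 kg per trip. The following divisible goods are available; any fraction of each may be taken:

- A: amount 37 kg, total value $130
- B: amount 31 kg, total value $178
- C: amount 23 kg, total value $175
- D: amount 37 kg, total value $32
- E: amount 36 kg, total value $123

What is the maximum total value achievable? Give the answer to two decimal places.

Take in order of value per unit:
- C (175/23 per unit): all 23 → value 175, running total 175.00
- B (178/31 per unit): all 31 → value 178, running total 353.00
- A (130/37 per unit): 14 of 37 → value 14×130/37 = 49.1892, running total 402.19
Total 402.19.

402.19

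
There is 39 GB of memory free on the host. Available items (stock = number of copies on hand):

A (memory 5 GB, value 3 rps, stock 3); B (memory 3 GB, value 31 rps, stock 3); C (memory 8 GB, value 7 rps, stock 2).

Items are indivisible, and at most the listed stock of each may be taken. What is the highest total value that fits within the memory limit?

Top feasible selections:
- 2×A + 3×B + 2×C: memory 35, value 113
- 1×A + 3×B + 2×C: memory 30, value 110
- 3×A + 3×B + 1×C: memory 32, value 109
Best: 113 rps.

113 rps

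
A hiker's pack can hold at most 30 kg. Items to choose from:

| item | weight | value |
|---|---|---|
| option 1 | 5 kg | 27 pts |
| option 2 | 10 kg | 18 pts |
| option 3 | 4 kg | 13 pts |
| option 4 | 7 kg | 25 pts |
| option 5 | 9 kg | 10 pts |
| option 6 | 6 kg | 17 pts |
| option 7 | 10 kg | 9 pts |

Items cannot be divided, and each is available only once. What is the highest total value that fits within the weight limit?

Check high-value combinations within 30 kg:
- option 1+option 2+option 4+option 6: weight 5+10+7+6=28, value 27+18+25+17=87
- option 1+option 2+option 3+option 4: weight 5+10+4+7=26, value 27+18+13+25=83
- option 1+option 3+option 4+option 6: weight 5+4+7+6=22, value 27+13+25+17=82
- option 1+option 4+option 5+option 6: weight 5+7+9+6=27, value 27+25+10+17=79
- option 1+option 4+option 6+option 7: weight 5+7+6+10=28, value 27+25+17+9=78
Best: 87 pts.

87 pts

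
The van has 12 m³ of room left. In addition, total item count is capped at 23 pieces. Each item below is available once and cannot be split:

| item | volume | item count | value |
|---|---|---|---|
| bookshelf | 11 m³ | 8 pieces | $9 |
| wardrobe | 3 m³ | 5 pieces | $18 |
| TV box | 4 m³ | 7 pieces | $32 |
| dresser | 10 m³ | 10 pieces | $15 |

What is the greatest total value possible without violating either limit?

$50

Feasible sets respecting both limits:
- wardrobe+TV box: volume 7, item count 12, value 50
- TV box: volume 4, item count 7, value 32
- wardrobe: volume 3, item count 5, value 18
Best: $50.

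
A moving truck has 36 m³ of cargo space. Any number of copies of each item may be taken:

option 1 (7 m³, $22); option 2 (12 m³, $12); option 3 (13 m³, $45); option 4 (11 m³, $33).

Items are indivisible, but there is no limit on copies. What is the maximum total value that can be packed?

Best value-per-unit is option 3 at 45/13; filling with it alone gives 2×45 = 90.
Optimal mix: 1×option 1 + 2×option 3 → volume 33, value 112.

$112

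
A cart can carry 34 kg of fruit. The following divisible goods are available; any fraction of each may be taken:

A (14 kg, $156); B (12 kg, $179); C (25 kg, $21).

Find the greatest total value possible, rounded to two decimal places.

341.72

Take in order of value per unit:
- B (179/12 per unit): all 12 → value 179, running total 179.00
- A (156/14 per unit): all 14 → value 156, running total 335.00
- C (21/25 per unit): 8 of 25 → value 8×21/25 = 6.7200, running total 341.72
Total 341.72.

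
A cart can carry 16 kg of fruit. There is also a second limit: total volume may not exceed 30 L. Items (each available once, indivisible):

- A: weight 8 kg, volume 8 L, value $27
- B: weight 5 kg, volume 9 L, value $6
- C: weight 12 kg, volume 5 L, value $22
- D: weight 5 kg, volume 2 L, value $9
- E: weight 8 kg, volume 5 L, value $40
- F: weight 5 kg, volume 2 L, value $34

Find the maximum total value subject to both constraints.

$74

Feasible sets respecting both limits:
- E+F: weight 13, volume 7, value 74
- A+E: weight 16, volume 13, value 67
- A+F: weight 13, volume 10, value 61
- D+E: weight 13, volume 7, value 49
Best: $74.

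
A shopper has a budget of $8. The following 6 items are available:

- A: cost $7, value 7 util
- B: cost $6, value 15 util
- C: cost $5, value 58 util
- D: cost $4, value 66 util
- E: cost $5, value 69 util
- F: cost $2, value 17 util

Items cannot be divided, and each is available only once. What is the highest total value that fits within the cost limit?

Check high-value combinations within $8:
- E+F: cost 5+2=7, value 69+17=86
- D+F: cost 4+2=6, value 66+17=83
- C+F: cost 5+2=7, value 58+17=75
- E: cost 5, value 69
- D: cost 4, value 66
Best: 86 util.

86 util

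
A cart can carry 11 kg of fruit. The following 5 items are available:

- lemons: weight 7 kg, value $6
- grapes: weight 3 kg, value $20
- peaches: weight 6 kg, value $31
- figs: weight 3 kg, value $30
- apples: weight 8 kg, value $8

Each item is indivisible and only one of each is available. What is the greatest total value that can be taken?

$61

Check high-value combinations within 11 kg:
- peaches+figs: weight 6+3=9, value 31+30=61
- grapes+peaches: weight 3+6=9, value 20+31=51
- grapes+figs: weight 3+3=6, value 20+30=50
- figs+apples: weight 3+8=11, value 30+8=38
Best: $61.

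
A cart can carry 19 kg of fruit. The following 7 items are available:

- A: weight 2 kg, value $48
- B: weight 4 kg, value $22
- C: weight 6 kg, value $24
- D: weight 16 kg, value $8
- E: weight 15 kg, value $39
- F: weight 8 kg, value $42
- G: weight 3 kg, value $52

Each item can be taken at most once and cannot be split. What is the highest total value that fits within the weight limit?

$166

Check high-value combinations within 19 kg:
- A+C+F+G: weight 2+6+8+3=19, value 48+24+42+52=166
- A+B+F+G: weight 2+4+8+3=17, value 48+22+42+52=164
- A+B+C+G: weight 2+4+6+3=15, value 48+22+24+52=146
- A+F+G: weight 2+8+3=13, value 48+42+52=142
Best: $166.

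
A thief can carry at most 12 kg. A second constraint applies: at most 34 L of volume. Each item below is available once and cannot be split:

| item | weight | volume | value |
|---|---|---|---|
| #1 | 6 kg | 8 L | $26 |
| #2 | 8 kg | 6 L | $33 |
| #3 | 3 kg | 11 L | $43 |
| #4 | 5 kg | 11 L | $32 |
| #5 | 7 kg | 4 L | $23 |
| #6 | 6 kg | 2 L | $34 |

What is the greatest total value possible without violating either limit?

$77

Feasible sets respecting both limits:
- #3+#6: weight 9, volume 13, value 77
- #2+#3: weight 11, volume 17, value 76
- #3+#4: weight 8, volume 22, value 75
Best: $77.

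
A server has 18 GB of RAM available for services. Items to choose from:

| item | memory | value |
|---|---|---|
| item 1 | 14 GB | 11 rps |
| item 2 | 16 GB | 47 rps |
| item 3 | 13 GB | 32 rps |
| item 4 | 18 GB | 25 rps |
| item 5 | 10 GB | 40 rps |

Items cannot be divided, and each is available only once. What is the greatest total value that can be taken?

Check high-value combinations within 18 GB:
- item 2: memory 16, value 47
- item 5: memory 10, value 40
- item 3: memory 13, value 32
Best: 47 rps.

47 rps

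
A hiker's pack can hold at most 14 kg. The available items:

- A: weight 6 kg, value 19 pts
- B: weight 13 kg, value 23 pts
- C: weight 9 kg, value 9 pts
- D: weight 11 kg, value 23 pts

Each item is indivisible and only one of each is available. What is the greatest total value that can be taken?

23 pts

This is a 0/1 knapsack; check combinations near the capacity.
- D: weight 11, value 23
- B: weight 13, value 23
- A: weight 6, value 19
Best: 23 pts.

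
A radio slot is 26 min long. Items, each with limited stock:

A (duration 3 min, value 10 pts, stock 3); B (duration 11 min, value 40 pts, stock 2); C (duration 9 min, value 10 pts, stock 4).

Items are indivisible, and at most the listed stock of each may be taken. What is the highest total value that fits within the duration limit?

90 pts

Top feasible selections:
- 1×A + 2×B: duration 25, value 90
- 2×B: duration 22, value 80
- 3×A + 1×B: duration 20, value 70
Best: 90 pts.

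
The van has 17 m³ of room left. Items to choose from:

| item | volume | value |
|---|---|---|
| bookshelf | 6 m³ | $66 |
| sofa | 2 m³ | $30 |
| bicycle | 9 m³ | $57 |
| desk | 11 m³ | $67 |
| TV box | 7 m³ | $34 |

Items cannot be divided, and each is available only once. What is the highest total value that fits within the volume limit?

Check high-value combinations within 17 m³:
- bookshelf+sofa+bicycle: volume 6+2+9=17, value 66+30+57=153
- bookshelf+desk: volume 6+11=17, value 66+67=133
- bookshelf+sofa+TV box: volume 6+2+7=15, value 66+30+34=130
- bookshelf+bicycle: volume 6+9=15, value 66+57=123
Best: $153.

$153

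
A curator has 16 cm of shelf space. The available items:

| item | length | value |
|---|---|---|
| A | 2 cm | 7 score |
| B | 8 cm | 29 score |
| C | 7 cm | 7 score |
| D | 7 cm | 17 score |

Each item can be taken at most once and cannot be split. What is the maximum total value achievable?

Check high-value combinations within 16 cm:
- B+D: length 8+7=15, value 29+17=46
- A+B: length 2+8=10, value 7+29=36
- B+C: length 8+7=15, value 29+7=36
- A+C+D: length 2+7+7=16, value 7+7+17=31
Best: 46 score.

46 score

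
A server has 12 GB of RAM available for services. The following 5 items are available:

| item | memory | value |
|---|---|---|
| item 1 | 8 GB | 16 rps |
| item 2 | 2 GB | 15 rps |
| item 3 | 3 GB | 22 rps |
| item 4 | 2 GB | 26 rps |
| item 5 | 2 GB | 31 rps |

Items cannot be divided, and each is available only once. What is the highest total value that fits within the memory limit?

Check high-value combinations within 12 GB:
- item 2+item 3+item 4+item 5: memory 2+3+2+2=9, value 15+22+26+31=94
- item 3+item 4+item 5: memory 3+2+2=7, value 22+26+31=79
- item 1+item 4+item 5: memory 8+2+2=12, value 16+26+31=73
- item 2+item 4+item 5: memory 2+2+2=6, value 15+26+31=72
Best: 94 rps.

94 rps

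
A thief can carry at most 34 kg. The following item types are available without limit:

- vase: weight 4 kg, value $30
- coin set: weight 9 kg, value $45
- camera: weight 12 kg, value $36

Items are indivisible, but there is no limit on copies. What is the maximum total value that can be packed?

$240

Best value-per-unit is vase at 30/4, and filling with it alone uses weight 8×4=32. No mix of the others beats 8×30 = 240.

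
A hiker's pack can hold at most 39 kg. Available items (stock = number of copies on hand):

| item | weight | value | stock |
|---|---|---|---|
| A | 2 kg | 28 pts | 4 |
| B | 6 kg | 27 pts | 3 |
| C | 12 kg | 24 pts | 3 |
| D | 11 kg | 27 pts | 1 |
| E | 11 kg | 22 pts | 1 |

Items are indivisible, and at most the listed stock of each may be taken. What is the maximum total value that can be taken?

220 pts

Top feasible selections:
- 4×A + 3×B + 1×D: weight 37, value 220
- 4×A + 3×B + 1×C: weight 38, value 217
- 4×A + 3×B + 1×E: weight 37, value 215
Best: 220 pts.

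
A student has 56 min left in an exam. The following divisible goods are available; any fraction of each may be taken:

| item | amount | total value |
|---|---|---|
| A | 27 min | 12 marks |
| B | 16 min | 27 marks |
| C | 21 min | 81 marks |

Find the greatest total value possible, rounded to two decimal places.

Take in order of value per unit:
- C (81/21 per unit): all 21 → value 81, running total 81.00
- B (27/16 per unit): all 16 → value 27, running total 108.00
- A (12/27 per unit): 19 of 27 → value 19×12/27 = 8.4444, running total 116.44
Total 116.44.

116.44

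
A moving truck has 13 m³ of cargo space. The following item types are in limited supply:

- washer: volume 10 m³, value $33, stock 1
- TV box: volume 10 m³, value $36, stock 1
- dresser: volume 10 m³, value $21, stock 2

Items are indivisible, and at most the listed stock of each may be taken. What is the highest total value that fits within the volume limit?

$36

Top feasible selections:
- 1×TV box: volume 10, value 36
- 1×washer: volume 10, value 33
- 1×dresser: volume 10, value 21
Best: $36.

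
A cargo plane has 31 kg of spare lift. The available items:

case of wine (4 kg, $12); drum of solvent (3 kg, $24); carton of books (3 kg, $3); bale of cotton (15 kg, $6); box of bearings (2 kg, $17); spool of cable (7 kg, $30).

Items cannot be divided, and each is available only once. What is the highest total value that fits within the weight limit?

$89

Check high-value combinations within 31 kg:
- case of wine+drum of solvent+bale of cotton+box of bearings+spool of cable: weight 4+3+15+2+7=31, value 12+24+6+17+30=89
- case of wine+drum of solvent+carton of books+box of bearings+spool of cable: weight 4+3+3+2+7=19, value 12+24+3+17+30=86
- case of wine+drum of solvent+box of bearings+spool of cable: weight 4+3+2+7=16, value 12+24+17+30=83
- drum of solvent+carton of books+bale of cotton+box of bearings+spool of cable: weight 3+3+15+2+7=30, value 24+3+6+17+30=80
- drum of solvent+bale of cotton+box of bearings+spool of cable: weight 3+15+2+7=27, value 24+6+17+30=77
Best: $89.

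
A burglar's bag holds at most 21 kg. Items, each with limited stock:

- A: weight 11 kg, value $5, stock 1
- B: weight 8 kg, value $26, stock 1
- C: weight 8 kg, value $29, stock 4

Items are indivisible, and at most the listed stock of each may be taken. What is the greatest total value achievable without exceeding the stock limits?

Best selections within weight 21 and stock limits:
- 2×C: weight 16, value 58
- 1×B + 1×C: weight 16, value 55
- 1×A + 1×C: weight 19, value 34
- 1×A + 1×B: weight 19, value 31
Best: $58.

$58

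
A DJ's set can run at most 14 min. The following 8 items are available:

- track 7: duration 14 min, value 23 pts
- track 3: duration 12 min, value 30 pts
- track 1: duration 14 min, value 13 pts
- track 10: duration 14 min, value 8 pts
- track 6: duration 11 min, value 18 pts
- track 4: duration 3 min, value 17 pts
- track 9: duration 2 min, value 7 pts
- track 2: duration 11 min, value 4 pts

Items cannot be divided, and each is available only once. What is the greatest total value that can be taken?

Check high-value combinations within 14 min:
- track 3+track 9: duration 12+2=14, value 30+7=37
- track 6+track 4: duration 11+3=14, value 18+17=35
- track 3: duration 12, value 30
- track 6+track 9: duration 11+2=13, value 18+7=25
- track 4+track 9: duration 3+2=5, value 17+7=24
Best: 37 pts.

37 pts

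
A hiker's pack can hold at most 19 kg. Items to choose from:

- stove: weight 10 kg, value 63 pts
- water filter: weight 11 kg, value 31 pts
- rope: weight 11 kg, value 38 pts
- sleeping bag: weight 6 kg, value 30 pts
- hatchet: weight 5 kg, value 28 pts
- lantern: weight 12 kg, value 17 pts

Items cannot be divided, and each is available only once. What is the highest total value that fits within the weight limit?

93 pts

Check high-value combinations within 19 kg:
- stove+sleeping bag: weight 10+6=16, value 63+30=93
- stove+hatchet: weight 10+5=15, value 63+28=91
- rope+sleeping bag: weight 11+6=17, value 38+30=68
Best: 93 pts.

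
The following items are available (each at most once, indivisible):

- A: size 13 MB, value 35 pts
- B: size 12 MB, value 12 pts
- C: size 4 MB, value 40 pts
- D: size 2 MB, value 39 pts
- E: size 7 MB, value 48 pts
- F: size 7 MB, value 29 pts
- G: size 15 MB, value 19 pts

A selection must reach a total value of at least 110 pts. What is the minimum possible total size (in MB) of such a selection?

Subsets with value ≥ 110, sorted by total size:
- C+D+E: size 13, value 127
- D+E+F: size 16, value 116
- C+E+F: size 18, value 117
- A+C+D: size 19, value 114
Minimum size: 13 MB.

13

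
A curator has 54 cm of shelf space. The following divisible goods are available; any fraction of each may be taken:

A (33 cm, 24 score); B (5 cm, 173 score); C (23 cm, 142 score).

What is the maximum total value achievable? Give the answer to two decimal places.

Take in order of value per unit:
- B (173/5 per unit): all 5 → value 173, running total 173.00
- C (142/23 per unit): all 23 → value 142, running total 315.00
- A (24/33 per unit): 26 of 33 → value 26×24/33 = 18.9091, running total 333.91
Total 333.91.

333.91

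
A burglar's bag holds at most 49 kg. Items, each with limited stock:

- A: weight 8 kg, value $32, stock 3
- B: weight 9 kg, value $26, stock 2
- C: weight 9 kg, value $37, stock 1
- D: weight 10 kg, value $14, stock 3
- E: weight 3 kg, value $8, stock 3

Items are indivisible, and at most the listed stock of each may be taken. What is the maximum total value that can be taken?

Best selections within weight 49 and stock limits:
- 3×A + 1×B + 1×C + 2×E: weight 48, value 175
- 2×A + 2×B + 1×C + 2×E: weight 49, value 169
- 3×A + 1×B + 1×C + 1×E: weight 45, value 167
- 3×A + 2×B + 2×E: weight 48, value 164
Best: $175.

$175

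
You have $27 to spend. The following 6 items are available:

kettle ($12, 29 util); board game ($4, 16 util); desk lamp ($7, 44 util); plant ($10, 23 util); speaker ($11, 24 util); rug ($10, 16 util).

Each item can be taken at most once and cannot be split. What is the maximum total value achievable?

89 util

Check high-value combinations within $27:
- kettle+board game+desk lamp: cost 12+4+7=23, value 29+16+44=89
- board game+desk lamp+speaker: cost 4+7+11=22, value 16+44+24=84
- board game+desk lamp+plant: cost 4+7+10=21, value 16+44+23=83
- desk lamp+plant+rug: cost 7+10+10=27, value 44+23+16=83
- board game+desk lamp+rug: cost 4+7+10=21, value 16+44+16=76
Best: 89 util.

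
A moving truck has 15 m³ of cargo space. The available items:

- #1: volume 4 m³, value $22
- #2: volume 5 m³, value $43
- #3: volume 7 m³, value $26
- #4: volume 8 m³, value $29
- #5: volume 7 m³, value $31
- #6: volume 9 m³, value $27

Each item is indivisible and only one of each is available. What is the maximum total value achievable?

$74

Check high-value combinations within 15 m³:
- #2+#5: volume 5+7=12, value 43+31=74
- #2+#4: volume 5+8=13, value 43+29=72
- #2+#6: volume 5+9=14, value 43+27=70
Best: $74.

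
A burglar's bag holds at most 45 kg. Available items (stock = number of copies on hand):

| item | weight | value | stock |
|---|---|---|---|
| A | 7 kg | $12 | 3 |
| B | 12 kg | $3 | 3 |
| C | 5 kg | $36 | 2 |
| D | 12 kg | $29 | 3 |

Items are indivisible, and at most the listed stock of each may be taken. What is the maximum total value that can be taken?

Best selections within weight 45 and stock limits:
- 1×A + 2×C + 2×D: weight 41, value 142
- 3×A + 2×C + 1×D: weight 43, value 137
- 2×C + 2×D: weight 34, value 130
Best: $142.

$142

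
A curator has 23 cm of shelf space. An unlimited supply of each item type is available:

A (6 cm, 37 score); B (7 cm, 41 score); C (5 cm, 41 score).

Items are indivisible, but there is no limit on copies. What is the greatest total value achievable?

164 score

Best value-per-unit is C at 41/5; filling with it alone gives 4×41 = 164.
Optimal mix: 1×B + 3×C → length 22, value 164.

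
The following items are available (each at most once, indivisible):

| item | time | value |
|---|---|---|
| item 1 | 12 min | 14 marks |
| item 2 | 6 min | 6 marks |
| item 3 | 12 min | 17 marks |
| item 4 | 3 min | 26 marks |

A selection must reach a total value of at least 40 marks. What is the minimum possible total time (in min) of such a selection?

15

Subsets with value ≥ 40, sorted by total time:
- item 3+item 4: time 15, value 43
- item 1+item 4: time 15, value 40
Minimum time: 15 min.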